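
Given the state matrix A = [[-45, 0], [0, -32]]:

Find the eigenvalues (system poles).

For diagonal matrix, eigenvalues are diagonal entries: λ₁ = -45, λ₂ = -32.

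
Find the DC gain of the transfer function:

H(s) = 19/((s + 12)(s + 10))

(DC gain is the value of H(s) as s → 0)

DC gain = H(0) = 19/(12 × 10) = 19/120 = 0.1583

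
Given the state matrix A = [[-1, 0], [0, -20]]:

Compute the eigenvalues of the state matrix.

For diagonal matrix, eigenvalues are diagonal entries: λ₁ = -1, λ₂ = -20.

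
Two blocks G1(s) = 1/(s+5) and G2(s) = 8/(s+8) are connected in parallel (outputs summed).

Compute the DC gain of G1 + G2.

Parallel: G_eq = G1 + G2. DC gain = G1(0) + G2(0) = 1/5 + 8/8 = 0.2 + 1 = 1.2.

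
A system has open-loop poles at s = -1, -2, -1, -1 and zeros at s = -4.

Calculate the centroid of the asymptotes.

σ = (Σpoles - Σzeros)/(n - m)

σ = (Σpoles - Σzeros)/(n - m) = (-5 - (-4))/(4 - 1) = -1/3 = -0.33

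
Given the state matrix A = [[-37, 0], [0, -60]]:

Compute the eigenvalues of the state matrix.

For diagonal matrix, eigenvalues are diagonal entries: λ₁ = -37, λ₂ = -60.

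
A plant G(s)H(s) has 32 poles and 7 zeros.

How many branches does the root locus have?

Root locus has n branches where n = number of poles = 32.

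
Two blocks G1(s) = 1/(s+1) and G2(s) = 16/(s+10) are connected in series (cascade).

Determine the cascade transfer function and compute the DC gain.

Series: multiply transfer functions. G_eq = 1/(s+1) × 16/(s+10) = 16/((s+1)(s+10)). DC gain = 16/(1×10) = 1.6.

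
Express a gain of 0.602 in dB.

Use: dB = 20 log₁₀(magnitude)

dB = 20 log₁₀(0.602) = -4.4 dB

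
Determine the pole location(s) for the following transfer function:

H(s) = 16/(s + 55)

Pole is where denominator = 0: s + 55 = 0, so s = -55.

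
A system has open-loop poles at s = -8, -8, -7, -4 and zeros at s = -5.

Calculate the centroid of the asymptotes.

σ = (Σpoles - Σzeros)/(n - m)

σ = (Σpoles - Σzeros)/(n - m) = (-27 - (-5))/(4 - 1) = -22/3 = -7.33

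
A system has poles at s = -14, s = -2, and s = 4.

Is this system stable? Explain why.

Pole(s) at s = 4 are not in the left half-plane. System is unstable.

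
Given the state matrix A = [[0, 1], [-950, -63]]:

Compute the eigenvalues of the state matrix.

det(A - λI) = λ² - (-63)λ + 950 = (λ - (-38))(λ - (-25)). Eigenvalues: -38, -25.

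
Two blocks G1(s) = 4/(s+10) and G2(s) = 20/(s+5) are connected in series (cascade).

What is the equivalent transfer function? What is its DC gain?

Series: multiply transfer functions. G_eq = 4/(s+10) × 20/(s+5) = 80/((s+10)(s+5)). DC gain = 80/(10×5) = 1.6.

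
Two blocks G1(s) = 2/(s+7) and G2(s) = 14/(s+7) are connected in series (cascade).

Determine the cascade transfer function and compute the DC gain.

Series: multiply transfer functions. G_eq = 2/(s+7) × 14/(s+7) = 28/((s+7)(s+7)). DC gain = 28/(7×7) = 0.5714.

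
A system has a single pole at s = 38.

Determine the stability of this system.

Pole at s = 38 is in the right half-plane. Unstable.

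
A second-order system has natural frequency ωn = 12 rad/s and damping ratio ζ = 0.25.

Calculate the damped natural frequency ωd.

ωd = ωn√(1 - ζ²) = 12√(1 - 0.25²) = 11.62 rad/s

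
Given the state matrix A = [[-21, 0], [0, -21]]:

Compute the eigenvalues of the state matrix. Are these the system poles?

For diagonal matrix, eigenvalues are diagonal entries: λ₁ = -21, λ₂ = -21. Eigenvalues of A = system poles.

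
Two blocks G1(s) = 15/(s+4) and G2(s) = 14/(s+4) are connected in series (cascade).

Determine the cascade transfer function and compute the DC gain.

Series: multiply transfer functions. G_eq = 15/(s+4) × 14/(s+4) = 210/((s+4)(s+4)). DC gain = 210/(4×4) = 13.125.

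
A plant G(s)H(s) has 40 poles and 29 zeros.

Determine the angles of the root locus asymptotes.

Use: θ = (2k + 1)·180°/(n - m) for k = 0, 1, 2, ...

n - m = 40 - 29 = 11. Angles: θk = (2k + 1)·180°/11 = 16.36°, 49.09°, 81.82°, 114.55°, 147.27°, 180°, 212.73°, 245.45°, 278.18°, 310.91°, 343.64°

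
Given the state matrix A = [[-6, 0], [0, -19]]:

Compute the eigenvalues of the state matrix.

For diagonal matrix, eigenvalues are diagonal entries: λ₁ = -6, λ₂ = -19.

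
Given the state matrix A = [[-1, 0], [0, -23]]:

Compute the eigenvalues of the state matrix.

For diagonal matrix, eigenvalues are diagonal entries: λ₁ = -1, λ₂ = -23.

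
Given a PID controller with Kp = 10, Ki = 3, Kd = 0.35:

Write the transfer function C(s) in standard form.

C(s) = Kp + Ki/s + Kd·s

Substituting values: C(s) = 10 + 3/s + 0.35s = (0.35s² + 10s + 3)/s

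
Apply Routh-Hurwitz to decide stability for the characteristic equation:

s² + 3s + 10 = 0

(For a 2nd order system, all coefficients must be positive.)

Coefficients: 1, 3, 10. All positive, so system is stable.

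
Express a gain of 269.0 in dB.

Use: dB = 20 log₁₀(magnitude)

dB = 20 log₁₀(269.0) = 48.6 dB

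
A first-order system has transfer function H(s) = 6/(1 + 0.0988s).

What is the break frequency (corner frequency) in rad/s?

Corner frequency = 1/τ = 1/0.0988 = 10.121 rad/s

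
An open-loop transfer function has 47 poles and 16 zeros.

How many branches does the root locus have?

Root locus has n branches where n = number of poles = 47.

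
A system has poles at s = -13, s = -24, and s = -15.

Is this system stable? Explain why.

All poles are in the left half-plane. System is stable.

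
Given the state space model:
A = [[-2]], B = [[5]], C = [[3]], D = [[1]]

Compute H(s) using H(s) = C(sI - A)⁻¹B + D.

(sI - A)⁻¹ = 1/(s + 2). H(s) = 3×5/(s + 2) + 1 = (s + 17)/(s + 2).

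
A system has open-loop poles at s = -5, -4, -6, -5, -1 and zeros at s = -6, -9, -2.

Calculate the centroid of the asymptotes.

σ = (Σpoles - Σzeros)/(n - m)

σ = (Σpoles - Σzeros)/(n - m) = (-21 - (-17))/(5 - 3) = -4/2 = -2.0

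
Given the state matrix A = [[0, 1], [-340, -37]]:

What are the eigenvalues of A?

det(A - λI) = λ² - (-37)λ + 340 = (λ - (-17))(λ - (-20)). Eigenvalues: -17, -20.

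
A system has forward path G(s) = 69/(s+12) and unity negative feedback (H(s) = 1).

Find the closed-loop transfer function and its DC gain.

T(s) = G/(1+GH) = [69/(s+12)] / [1 + 69/(s+12)] = 69/(s+12+69) = 69/(s+81). DC gain = 69/81 = 0.8519.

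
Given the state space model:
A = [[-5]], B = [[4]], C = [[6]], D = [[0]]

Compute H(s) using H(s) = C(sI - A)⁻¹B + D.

(sI - A)⁻¹ = 1/(s + 5). H(s) = 6 × 4/(s + 5) + 0 = 24/(s + 5).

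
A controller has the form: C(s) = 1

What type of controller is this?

This is a Proportional (P) controller.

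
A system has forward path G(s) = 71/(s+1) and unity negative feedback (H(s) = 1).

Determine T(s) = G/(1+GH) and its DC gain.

T(s) = G/(1+GH) = [71/(s+1)] / [1 + 71/(s+1)] = 71/(s+1+71) = 71/(s+72). DC gain = 71/72 = 0.9861.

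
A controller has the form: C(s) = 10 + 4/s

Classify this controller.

This is a Proportional-Integral (PI) controller.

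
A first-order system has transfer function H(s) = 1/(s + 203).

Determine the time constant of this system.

For H(s) = 1/(s + 1/τ), the pole is at -1/τ = -203, so τ = 1/203 = 0.0049 s.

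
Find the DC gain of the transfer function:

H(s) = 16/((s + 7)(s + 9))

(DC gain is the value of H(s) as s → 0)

DC gain = H(0) = 16/(7 × 9) = 16/63 = 0.2540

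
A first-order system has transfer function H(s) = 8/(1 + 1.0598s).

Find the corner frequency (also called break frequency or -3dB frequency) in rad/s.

Corner frequency = 1/τ = 1/1.0598 = 0.944 rad/s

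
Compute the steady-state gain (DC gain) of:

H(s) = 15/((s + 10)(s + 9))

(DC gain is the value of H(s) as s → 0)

DC gain = H(0) = 15/(10 × 9) = 15/90 = 0.1667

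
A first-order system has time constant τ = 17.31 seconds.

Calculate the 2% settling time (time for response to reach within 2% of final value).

For first-order system, 2% settling time ≈ 4τ = 4 × 17.31 = 69.24 s.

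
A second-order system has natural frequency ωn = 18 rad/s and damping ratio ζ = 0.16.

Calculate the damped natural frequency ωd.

ωd = ωn√(1 - ζ²) = 18√(1 - 0.16²) = 17.77 rad/s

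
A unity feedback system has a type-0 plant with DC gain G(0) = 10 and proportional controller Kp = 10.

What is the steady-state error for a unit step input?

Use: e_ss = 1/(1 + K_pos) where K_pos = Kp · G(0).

K_pos = Kp · G(0) = 10 × 10 = 100. e_ss = 1/(1 + 100) = 0.0099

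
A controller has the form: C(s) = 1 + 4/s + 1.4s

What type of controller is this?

This is a Proportional-Integral-Derivative (PID) controller.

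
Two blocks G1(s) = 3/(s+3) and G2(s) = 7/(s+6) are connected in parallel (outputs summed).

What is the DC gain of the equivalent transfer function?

Parallel: G_eq = G1 + G2. DC gain = G1(0) + G2(0) = 3/3 + 7/6 = 1 + 1.1667 = 2.1667.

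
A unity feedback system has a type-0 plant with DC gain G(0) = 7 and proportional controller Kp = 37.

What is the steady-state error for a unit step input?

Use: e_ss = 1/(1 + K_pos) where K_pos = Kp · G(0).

K_pos = Kp · G(0) = 37 × 7 = 259. e_ss = 1/(1 + 259) = 0.0038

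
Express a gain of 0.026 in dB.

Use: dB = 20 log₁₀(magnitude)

dB = 20 log₁₀(0.026) = -31.7 dB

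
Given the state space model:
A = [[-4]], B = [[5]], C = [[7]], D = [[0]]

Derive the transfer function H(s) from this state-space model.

(sI - A)⁻¹ = 1/(s + 4). H(s) = 7 × 5/(s + 4) + 0 = 35/(s + 4).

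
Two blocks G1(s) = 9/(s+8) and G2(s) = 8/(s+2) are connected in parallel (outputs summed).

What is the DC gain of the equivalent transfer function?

Parallel: G_eq = G1 + G2. DC gain = G1(0) + G2(0) = 9/8 + 8/2 = 1.125 + 4 = 5.125.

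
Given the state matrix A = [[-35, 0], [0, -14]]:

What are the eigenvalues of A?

For diagonal matrix, eigenvalues are diagonal entries: λ₁ = -35, λ₂ = -14.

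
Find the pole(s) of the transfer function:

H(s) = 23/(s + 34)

Pole is where denominator = 0: s + 34 = 0, so s = -34.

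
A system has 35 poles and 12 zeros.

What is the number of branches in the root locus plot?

Root locus has n branches where n = number of poles = 35.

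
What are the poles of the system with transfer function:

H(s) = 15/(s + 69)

Pole is where denominator = 0: s + 69 = 0, so s = -69.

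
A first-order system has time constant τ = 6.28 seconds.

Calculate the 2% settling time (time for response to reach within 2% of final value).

For first-order system, 2% settling time ≈ 4τ = 4 × 6.28 = 25.12 s.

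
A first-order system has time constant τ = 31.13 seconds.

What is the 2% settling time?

For first-order system, 2% settling time ≈ 4τ = 4 × 31.13 = 124.52 s.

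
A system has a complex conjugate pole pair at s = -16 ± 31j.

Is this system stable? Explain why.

Real part of poles is -16 (< 0, left half-plane). Stable.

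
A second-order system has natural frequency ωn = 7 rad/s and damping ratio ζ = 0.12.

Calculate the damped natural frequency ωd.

ωd = ωn√(1 - ζ²) = 7√(1 - 0.12²) = 6.95 rad/s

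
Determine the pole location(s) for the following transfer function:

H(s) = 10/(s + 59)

Pole is where denominator = 0: s + 59 = 0, so s = -59.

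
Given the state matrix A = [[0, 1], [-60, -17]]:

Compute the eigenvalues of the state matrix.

det(A - λI) = λ² - (-17)λ + 60 = (λ - (-5))(λ - (-12)). Eigenvalues: -5, -12.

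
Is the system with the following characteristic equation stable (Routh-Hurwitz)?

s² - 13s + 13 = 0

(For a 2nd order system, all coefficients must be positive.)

Coefficients: 1, -13, 13. b=-13 not positive, so system is unstable.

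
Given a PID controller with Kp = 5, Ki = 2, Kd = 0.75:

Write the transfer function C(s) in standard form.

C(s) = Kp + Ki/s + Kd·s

Substituting values: C(s) = 5 + 2/s + 0.75s = (0.75s² + 5s + 2)/s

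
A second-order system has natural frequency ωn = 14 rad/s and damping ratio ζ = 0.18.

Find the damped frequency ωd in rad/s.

ωd = ωn√(1 - ζ²) = 14√(1 - 0.18²) = 13.77 rad/s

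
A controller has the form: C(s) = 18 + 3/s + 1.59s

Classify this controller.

This is a Proportional-Integral-Derivative (PID) controller.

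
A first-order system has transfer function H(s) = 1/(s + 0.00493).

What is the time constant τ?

For H(s) = 1/(s + 1/τ), the pole is at -1/τ = -0.00493, so τ = 1/0.00493 = 202.8 s.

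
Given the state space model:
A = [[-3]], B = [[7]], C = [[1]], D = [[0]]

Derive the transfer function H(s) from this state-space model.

(sI - A)⁻¹ = 1/(s + 3). H(s) = 1 × 7/(s + 3) + 0 = 7/(s + 3).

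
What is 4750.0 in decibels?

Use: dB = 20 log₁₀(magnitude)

dB = 20 log₁₀(4750.0) = 73.5 dB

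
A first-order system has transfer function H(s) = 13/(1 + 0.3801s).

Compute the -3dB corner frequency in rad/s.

Corner frequency = 1/τ = 1/0.3801 = 2.631 rad/s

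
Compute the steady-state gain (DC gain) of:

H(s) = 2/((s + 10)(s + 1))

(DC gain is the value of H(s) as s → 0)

DC gain = H(0) = 2/(10 × 1) = 2/10 = 0.2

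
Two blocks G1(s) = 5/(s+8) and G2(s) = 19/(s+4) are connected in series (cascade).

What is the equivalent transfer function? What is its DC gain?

Series: multiply transfer functions. G_eq = 5/(s+8) × 19/(s+4) = 95/((s+8)(s+4)). DC gain = 95/(8×4) = 2.96875.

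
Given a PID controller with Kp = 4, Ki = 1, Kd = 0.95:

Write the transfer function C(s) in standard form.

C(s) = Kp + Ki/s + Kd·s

Substituting values: C(s) = 4 + 1/s + 0.95s = (0.95s² + 4s + 1)/s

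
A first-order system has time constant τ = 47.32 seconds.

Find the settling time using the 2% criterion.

For first-order system, 2% settling time ≈ 4τ = 4 × 47.32 = 189.28 s.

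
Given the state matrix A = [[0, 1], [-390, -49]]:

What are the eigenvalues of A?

det(A - λI) = λ² - (-49)λ + 390 = (λ - (-39))(λ - (-10)). Eigenvalues: -39, -10.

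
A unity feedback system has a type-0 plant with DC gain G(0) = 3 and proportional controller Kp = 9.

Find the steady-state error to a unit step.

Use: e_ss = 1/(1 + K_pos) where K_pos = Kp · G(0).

K_pos = Kp · G(0) = 9 × 3 = 27. e_ss = 1/(1 + 27) = 0.0357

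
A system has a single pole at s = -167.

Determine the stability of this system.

Pole at s = -167 is in the left half-plane. Stable.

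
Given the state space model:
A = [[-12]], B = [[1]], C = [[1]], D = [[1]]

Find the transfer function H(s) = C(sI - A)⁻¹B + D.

(sI - A)⁻¹ = 1/(s + 12). H(s) = 1×1/(s + 12) + 1 = (s + 13)/(s + 12).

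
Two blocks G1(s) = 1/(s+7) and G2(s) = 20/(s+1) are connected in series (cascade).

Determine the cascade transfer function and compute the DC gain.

Series: multiply transfer functions. G_eq = 1/(s+7) × 20/(s+1) = 20/((s+7)(s+1)). DC gain = 20/(7×1) = 2.8571.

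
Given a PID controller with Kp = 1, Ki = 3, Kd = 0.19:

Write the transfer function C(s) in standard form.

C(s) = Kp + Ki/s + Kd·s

Substituting values: C(s) = 1 + 3/s + 0.19s = (0.19s² + s + 3)/s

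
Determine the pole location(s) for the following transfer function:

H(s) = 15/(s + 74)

Pole is where denominator = 0: s + 74 = 0, so s = -74.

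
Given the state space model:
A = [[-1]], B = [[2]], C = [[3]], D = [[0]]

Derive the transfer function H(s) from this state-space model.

(sI - A)⁻¹ = 1/(s + 1). H(s) = 3 × 2/(s + 1) + 0 = 6/(s + 1).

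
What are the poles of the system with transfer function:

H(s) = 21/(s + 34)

Pole is where denominator = 0: s + 34 = 0, so s = -34.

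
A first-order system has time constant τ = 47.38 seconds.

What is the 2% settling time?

For first-order system, 2% settling time ≈ 4τ = 4 × 47.38 = 189.52 s.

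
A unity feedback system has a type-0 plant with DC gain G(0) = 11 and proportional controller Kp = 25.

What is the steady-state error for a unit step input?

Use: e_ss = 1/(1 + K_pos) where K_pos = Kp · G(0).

K_pos = Kp · G(0) = 25 × 11 = 275. e_ss = 1/(1 + 275) = 0.0036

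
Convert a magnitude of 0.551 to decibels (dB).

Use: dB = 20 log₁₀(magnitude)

dB = 20 log₁₀(0.551) = -5.2 dB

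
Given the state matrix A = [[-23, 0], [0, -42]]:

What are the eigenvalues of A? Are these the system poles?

For diagonal matrix, eigenvalues are diagonal entries: λ₁ = -23, λ₂ = -42. Eigenvalues of A = system poles.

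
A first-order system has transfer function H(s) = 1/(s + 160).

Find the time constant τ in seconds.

For H(s) = 1/(s + 1/τ), the pole is at -1/τ = -160, so τ = 1/160 = 0.00625 s.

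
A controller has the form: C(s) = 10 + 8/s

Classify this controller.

This is a Proportional-Integral (PI) controller.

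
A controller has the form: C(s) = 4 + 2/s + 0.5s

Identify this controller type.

This is a Proportional-Integral-Derivative (PID) controller.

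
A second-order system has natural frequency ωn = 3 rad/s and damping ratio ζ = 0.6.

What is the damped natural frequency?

ωd = ωn√(1 - ζ²) = 3√(1 - 0.6²) = 2.4 rad/s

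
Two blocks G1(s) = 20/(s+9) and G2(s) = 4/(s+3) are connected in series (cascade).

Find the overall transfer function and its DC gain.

Series: multiply transfer functions. G_eq = 20/(s+9) × 4/(s+3) = 80/((s+9)(s+3)). DC gain = 80/(9×3) = 2.9630.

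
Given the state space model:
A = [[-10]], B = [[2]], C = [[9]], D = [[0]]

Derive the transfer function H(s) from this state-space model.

(sI - A)⁻¹ = 1/(s + 10). H(s) = 9 × 2/(s + 10) + 0 = 18/(s + 10).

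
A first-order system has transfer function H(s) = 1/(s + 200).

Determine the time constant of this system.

For H(s) = 1/(s + 1/τ), the pole is at -1/τ = -200, so τ = 1/200 = 0.005 s.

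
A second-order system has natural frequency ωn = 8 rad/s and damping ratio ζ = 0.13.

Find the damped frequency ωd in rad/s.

ωd = ωn√(1 - ζ²) = 8√(1 - 0.13²) = 7.93 rad/s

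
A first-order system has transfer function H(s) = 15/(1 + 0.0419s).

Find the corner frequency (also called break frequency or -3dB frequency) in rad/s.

Corner frequency = 1/τ = 1/0.0419 = 23.866 rad/s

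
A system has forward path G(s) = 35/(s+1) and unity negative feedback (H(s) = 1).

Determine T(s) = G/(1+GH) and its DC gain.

T(s) = G/(1+GH) = [35/(s+1)] / [1 + 35/(s+1)] = 35/(s+1+35) = 35/(s+36). DC gain = 35/36 = 0.9722.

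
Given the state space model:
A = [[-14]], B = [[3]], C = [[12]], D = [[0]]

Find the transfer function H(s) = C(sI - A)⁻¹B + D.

(sI - A)⁻¹ = 1/(s + 14). H(s) = 12 × 3/(s + 14) + 0 = 36/(s + 14).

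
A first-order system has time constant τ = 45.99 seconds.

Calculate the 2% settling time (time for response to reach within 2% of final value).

For first-order system, 2% settling time ≈ 4τ = 4 × 45.99 = 183.96 s.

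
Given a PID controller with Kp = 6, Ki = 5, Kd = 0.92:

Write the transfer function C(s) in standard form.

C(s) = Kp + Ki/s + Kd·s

Substituting values: C(s) = 6 + 5/s + 0.92s = (0.92s² + 6s + 5)/s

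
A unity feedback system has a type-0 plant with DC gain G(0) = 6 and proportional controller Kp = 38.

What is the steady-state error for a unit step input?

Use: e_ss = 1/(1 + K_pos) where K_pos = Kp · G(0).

K_pos = Kp · G(0) = 38 × 6 = 228. e_ss = 1/(1 + 228) = 0.0044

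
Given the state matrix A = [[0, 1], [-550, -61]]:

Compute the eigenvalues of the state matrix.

det(A - λI) = λ² - (-61)λ + 550 = (λ - (-50))(λ - (-11)). Eigenvalues: -50, -11.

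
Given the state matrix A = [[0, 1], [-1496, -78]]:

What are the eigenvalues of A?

det(A - λI) = λ² - (-78)λ + 1496 = (λ - (-34))(λ - (-44)). Eigenvalues: -34, -44.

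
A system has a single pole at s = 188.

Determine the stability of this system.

Pole at s = 188 is in the right half-plane. Unstable.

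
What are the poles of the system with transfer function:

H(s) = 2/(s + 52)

Pole is where denominator = 0: s + 52 = 0, so s = -52.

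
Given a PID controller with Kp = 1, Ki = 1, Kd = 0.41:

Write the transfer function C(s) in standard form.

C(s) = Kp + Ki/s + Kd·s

Substituting values: C(s) = 1 + 1/s + 0.41s = (0.41s² + s + 1)/s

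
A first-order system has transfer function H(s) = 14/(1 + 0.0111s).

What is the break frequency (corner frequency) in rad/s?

Corner frequency = 1/τ = 1/0.0111 = 90.09 rad/s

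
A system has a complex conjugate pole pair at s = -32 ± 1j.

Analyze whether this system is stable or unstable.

Real part of poles is -32 (< 0, left half-plane). Stable.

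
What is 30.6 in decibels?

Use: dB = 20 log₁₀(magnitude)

dB = 20 log₁₀(30.6) = 29.7 dB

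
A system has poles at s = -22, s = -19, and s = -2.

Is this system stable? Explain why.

All poles are in the left half-plane. System is stable.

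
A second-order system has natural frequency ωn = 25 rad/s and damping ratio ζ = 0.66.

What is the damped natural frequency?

ωd = ωn√(1 - ζ²) = 25√(1 - 0.66²) = 18.78 rad/s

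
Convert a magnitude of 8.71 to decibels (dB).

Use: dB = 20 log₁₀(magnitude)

dB = 20 log₁₀(8.71) = 18.8 dB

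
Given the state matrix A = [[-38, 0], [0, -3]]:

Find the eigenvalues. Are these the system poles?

For diagonal matrix, eigenvalues are diagonal entries: λ₁ = -38, λ₂ = -3. Eigenvalues of A = system poles.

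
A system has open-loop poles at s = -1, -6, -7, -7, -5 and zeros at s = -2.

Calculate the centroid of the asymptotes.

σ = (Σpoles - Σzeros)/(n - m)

σ = (Σpoles - Σzeros)/(n - m) = (-26 - (-2))/(5 - 1) = -24/4 = -6.0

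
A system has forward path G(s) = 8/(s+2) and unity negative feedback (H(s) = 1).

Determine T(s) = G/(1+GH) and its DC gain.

T(s) = G/(1+GH) = [8/(s+2)] / [1 + 8/(s+2)] = 8/(s+2+8) = 8/(s+10). DC gain = 8/10 = 0.8.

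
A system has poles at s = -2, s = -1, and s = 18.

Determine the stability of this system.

Pole(s) at s = 18 are not in the left half-plane. System is unstable.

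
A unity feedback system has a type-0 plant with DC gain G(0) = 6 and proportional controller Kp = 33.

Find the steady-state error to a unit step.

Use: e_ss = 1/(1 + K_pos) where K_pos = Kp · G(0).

K_pos = Kp · G(0) = 33 × 6 = 198. e_ss = 1/(1 + 198) = 0.0050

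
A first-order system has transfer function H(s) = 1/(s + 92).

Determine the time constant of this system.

For H(s) = 1/(s + 1/τ), the pole is at -1/τ = -92, so τ = 1/92 = 0.0109 s.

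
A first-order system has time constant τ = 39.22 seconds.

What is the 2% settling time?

For first-order system, 2% settling time ≈ 4τ = 4 × 39.22 = 156.88 s.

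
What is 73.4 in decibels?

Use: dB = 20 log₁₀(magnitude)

dB = 20 log₁₀(73.4) = 37.3 dB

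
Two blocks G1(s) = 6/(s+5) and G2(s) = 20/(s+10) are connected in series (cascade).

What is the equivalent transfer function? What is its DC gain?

Series: multiply transfer functions. G_eq = 6/(s+5) × 20/(s+10) = 120/((s+5)(s+10)). DC gain = 120/(5×10) = 2.4.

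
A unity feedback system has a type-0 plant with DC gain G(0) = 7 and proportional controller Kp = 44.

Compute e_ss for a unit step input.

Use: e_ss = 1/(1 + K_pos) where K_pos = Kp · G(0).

K_pos = Kp · G(0) = 44 × 7 = 308. e_ss = 1/(1 + 308) = 0.0032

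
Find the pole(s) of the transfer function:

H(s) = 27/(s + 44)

Pole is where denominator = 0: s + 44 = 0, so s = -44.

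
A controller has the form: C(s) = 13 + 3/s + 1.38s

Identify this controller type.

This is a Proportional-Integral-Derivative (PID) controller.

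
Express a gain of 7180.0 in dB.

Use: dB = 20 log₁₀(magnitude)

dB = 20 log₁₀(7180.0) = 77.1 dB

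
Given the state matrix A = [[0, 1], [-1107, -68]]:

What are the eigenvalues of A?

det(A - λI) = λ² - (-68)λ + 1107 = (λ - (-41))(λ - (-27)). Eigenvalues: -41, -27.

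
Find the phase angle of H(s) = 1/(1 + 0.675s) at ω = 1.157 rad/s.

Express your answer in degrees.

Phase = -arctan(ωτ) = -arctan(1.157 × 0.675) = -38.0°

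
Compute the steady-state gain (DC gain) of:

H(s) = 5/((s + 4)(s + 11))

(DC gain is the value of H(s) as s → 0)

DC gain = H(0) = 5/(4 × 11) = 5/44 = 0.1136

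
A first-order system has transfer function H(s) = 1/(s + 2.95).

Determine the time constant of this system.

For H(s) = 1/(s + 1/τ), the pole is at -1/τ = -2.95, so τ = 1/2.95 = 0.3390 s.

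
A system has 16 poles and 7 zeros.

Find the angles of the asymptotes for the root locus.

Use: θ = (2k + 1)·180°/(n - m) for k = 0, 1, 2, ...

n - m = 16 - 7 = 9. Angles: θk = (2k + 1)·180°/9 = 20°, 60°, 100°, 140°, 180°, 220°, 260°, 300°, 340°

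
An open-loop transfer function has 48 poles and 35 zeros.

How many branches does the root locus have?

Root locus has n branches where n = number of poles = 48.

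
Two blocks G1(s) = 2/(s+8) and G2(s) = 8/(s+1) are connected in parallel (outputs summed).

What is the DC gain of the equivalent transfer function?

Parallel: G_eq = G1 + G2. DC gain = G1(0) + G2(0) = 2/8 + 8/1 = 0.25 + 8 = 8.25.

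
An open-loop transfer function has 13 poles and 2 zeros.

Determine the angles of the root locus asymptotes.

n - m = 13 - 2 = 11. Angles: θk = (2k + 1)·180°/11 = 16.36°, 49.09°, 81.82°, 114.55°, 147.27°, 180°, 212.73°, 245.45°, 278.18°, 310.91°, 343.64°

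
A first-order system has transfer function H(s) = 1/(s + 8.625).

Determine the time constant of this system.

For H(s) = 1/(s + 1/τ), the pole is at -1/τ = -8.625, so τ = 1/8.625 = 0.1159 s.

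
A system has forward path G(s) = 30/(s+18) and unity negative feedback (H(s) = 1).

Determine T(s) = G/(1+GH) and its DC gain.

T(s) = G/(1+GH) = [30/(s+18)] / [1 + 30/(s+18)] = 30/(s+18+30) = 30/(s+48). DC gain = 30/48 = 0.625.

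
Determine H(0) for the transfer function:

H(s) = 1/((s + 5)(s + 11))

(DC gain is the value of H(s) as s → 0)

DC gain = H(0) = 1/(5 × 11) = 1/55 = 0.0182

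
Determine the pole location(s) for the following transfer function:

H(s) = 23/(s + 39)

Pole is where denominator = 0: s + 39 = 0, so s = -39.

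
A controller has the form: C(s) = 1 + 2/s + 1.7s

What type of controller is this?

This is a Proportional-Integral-Derivative (PID) controller.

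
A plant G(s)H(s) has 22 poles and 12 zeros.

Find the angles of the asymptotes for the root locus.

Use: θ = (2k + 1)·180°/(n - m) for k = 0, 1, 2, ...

n - m = 22 - 12 = 10. Angles: θk = (2k + 1)·180°/10 = 18°, 54°, 90°, 126°, 162°, 198°, 234°, 270°, 306°, 342°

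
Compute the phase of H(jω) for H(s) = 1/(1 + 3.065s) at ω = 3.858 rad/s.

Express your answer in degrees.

Phase = -arctan(ωτ) = -arctan(3.858 × 3.065) = -85.2°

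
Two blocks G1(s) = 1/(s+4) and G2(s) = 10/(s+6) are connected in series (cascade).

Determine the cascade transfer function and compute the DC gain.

Series: multiply transfer functions. G_eq = 1/(s+4) × 10/(s+6) = 10/((s+4)(s+6)). DC gain = 10/(4×6) = 0.4167.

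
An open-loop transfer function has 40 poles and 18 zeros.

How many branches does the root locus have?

Root locus has n branches where n = number of poles = 40.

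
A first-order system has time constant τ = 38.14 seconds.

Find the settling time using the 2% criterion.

For first-order system, 2% settling time ≈ 4τ = 4 × 38.14 = 152.56 s.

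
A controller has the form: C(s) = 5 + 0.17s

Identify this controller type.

This is a Proportional-Derivative (PD) controller.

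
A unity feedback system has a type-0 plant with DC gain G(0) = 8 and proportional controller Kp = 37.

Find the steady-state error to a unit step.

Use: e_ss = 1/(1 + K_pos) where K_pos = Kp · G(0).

K_pos = Kp · G(0) = 37 × 8 = 296. e_ss = 1/(1 + 296) = 0.0034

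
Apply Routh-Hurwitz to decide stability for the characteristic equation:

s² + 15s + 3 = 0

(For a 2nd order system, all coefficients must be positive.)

Coefficients: 1, 15, 3. All positive, so system is stable.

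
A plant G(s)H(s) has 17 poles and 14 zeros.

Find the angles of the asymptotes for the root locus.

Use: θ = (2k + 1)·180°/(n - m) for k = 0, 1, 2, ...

n - m = 17 - 14 = 3. Angles: θk = (2k + 1)·180°/3 = 60°, 180°, 300°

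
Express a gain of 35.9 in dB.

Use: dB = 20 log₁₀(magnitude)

dB = 20 log₁₀(35.9) = 31.1 dB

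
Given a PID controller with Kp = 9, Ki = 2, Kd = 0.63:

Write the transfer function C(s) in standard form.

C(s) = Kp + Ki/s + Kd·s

Substituting values: C(s) = 9 + 2/s + 0.63s = (0.63s² + 9s + 2)/s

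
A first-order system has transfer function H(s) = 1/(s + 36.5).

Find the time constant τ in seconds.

For H(s) = 1/(s + 1/τ), the pole is at -1/τ = -36.5, so τ = 1/36.5 = 0.0274 s.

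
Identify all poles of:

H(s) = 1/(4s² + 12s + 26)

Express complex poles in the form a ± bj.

Discriminant = 12² - 4×4×26 = 144 - 416 = -272 < 0, so the poles are a complex conjugate pair s = (-12 ± j√272)/(2×4). Real part = -12/(2×4) = -12/8 = -1.5; imaginary part = ±√272/(2×4) ≈ 2.0616. Poles: s = -1.5 ± 2.0616j.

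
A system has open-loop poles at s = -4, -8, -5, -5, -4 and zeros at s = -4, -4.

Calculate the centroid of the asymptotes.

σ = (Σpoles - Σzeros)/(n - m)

σ = (Σpoles - Σzeros)/(n - m) = (-26 - (-8))/(5 - 2) = -18/3 = -6.0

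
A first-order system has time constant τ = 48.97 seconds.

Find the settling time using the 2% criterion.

For first-order system, 2% settling time ≈ 4τ = 4 × 48.97 = 195.88 s.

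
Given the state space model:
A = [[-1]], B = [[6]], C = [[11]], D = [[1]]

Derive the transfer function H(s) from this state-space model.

(sI - A)⁻¹ = 1/(s + 1). H(s) = 11×6/(s + 1) + 1 = (s + 67)/(s + 1).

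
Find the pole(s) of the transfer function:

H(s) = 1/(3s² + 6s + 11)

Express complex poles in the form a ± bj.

Discriminant = 6² - 4×3×11 = 36 - 132 = -96 < 0, so the poles are a complex conjugate pair s = (-6 ± j√96)/(2×3). Real part = -6/(2×3) = -6/6 = -1; imaginary part = ±√96/(2×3) ≈ 1.6330. Poles: s = -1 ± 1.6330j.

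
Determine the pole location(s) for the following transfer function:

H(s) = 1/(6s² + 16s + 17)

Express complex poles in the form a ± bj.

Discriminant = 16² - 4×6×17 = 256 - 408 = -152 < 0, so the poles are a complex conjugate pair s = (-16 ± j√152)/(2×6). Real part = -16/(2×6) = -16/12 ≈ -1.3333; imaginary part = ±√152/(2×6) ≈ 1.0274. Poles: s = -1.3333 ± 1.0274j.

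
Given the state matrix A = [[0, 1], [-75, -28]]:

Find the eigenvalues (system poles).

det(A - λI) = λ² - (-28)λ + 75 = (λ - (-3))(λ - (-25)). Eigenvalues: -3, -25.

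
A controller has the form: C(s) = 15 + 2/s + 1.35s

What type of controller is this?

This is a Proportional-Integral-Derivative (PID) controller.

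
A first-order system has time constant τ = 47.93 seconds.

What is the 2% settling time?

For first-order system, 2% settling time ≈ 4τ = 4 × 47.93 = 191.72 s.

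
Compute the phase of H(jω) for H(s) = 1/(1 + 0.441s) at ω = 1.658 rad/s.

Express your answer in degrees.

Phase = -arctan(ωτ) = -arctan(1.658 × 0.441) = -36.2°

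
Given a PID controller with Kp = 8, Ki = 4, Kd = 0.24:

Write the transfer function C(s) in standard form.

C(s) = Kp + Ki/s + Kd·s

Substituting values: C(s) = 8 + 4/s + 0.24s = (0.24s² + 8s + 4)/s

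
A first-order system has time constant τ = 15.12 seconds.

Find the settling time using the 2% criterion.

For first-order system, 2% settling time ≈ 4τ = 4 × 15.12 = 60.48 s.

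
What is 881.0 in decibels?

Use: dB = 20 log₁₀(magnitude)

dB = 20 log₁₀(881.0) = 58.9 dB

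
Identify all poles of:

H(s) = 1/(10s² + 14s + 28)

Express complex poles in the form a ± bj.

Discriminant = 14² - 4×10×28 = 196 - 1120 = -924 < 0, so the poles are a complex conjugate pair s = (-14 ± j√924)/(2×10). Real part = -14/(2×10) = -14/20 = -0.7; imaginary part = ±√924/(2×10) ≈ 1.5199. Poles: s = -0.7 ± 1.5199j.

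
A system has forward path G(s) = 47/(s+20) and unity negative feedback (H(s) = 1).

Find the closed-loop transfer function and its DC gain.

T(s) = G/(1+GH) = [47/(s+20)] / [1 + 47/(s+20)] = 47/(s+20+47) = 47/(s+67). DC gain = 47/67 = 0.7015.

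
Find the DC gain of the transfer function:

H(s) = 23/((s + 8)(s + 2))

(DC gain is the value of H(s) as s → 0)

DC gain = H(0) = 23/(8 × 2) = 23/16 = 1.4375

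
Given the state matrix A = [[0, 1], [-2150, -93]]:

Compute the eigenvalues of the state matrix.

det(A - λI) = λ² - (-93)λ + 2150 = (λ - (-43))(λ - (-50)). Eigenvalues: -43, -50.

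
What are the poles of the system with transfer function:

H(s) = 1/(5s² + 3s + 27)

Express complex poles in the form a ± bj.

Discriminant = 3² - 4×5×27 = 9 - 540 = -531 < 0, so the poles are a complex conjugate pair s = (-3 ± j√531)/(2×5). Real part = -3/(2×5) = -3/10 = -0.3; imaginary part = ±√531/(2×5) ≈ 2.3043. Poles: s = -0.3 ± 2.3043j.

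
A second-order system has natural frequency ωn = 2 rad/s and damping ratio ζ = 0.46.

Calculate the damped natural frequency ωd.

ωd = ωn√(1 - ζ²) = 2√(1 - 0.46²) = 1.78 rad/s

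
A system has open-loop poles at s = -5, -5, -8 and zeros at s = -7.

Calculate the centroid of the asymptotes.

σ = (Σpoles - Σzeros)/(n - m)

σ = (Σpoles - Σzeros)/(n - m) = (-18 - (-7))/(3 - 1) = -11/2 = -5.5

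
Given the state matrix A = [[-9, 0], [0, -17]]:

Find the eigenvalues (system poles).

For diagonal matrix, eigenvalues are diagonal entries: λ₁ = -9, λ₂ = -17.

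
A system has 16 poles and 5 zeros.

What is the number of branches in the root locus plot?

Root locus has n branches where n = number of poles = 16.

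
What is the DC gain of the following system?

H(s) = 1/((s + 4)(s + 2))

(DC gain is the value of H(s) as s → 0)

DC gain = H(0) = 1/(4 × 2) = 1/8 = 0.125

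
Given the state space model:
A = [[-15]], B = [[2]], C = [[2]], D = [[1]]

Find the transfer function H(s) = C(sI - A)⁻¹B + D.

(sI - A)⁻¹ = 1/(s + 15). H(s) = 2×2/(s + 15) + 1 = (s + 19)/(s + 15).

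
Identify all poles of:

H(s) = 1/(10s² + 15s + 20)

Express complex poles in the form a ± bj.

Discriminant = 15² - 4×10×20 = 225 - 800 = -575 < 0, so the poles are a complex conjugate pair s = (-15 ± j√575)/(2×10). Real part = -15/(2×10) = -15/20 = -0.75; imaginary part = ±√575/(2×10) ≈ 1.1990. Poles: s = -0.75 ± 1.1990j.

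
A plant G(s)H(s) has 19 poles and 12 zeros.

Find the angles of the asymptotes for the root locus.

n - m = 19 - 12 = 7. Angles: θk = (2k + 1)·180°/7 = 25.71°, 77.14°, 128.57°, 180°, 231.43°, 282.86°, 334.29°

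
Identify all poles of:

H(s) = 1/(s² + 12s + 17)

Discriminant = 12² - 4×1×17 = 144 - 68 = 76 > 0, so two distinct real poles. Using quadratic formula: s = (-12 ± √76)/(2×1) = (-12 ± √76)/2, with √76 ≈ 8.7178. s₁ ≈ -1.6411, s₂ ≈ -10.3589. Poles: s₁ = -1.6411, s₂ = -10.3589.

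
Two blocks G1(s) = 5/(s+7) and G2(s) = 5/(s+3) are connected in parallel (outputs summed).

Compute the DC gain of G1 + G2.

Parallel: G_eq = G1 + G2. DC gain = G1(0) + G2(0) = 5/7 + 5/3 = 0.7143 + 1.6667 = 2.3810.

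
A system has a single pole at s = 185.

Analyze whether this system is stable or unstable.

Pole at s = 185 is in the right half-plane. Unstable.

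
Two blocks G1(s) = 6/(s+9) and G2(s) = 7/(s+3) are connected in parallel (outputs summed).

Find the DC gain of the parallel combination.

Parallel: G_eq = G1 + G2. DC gain = G1(0) + G2(0) = 6/9 + 7/3 = 0.6667 + 2.3333 = 3.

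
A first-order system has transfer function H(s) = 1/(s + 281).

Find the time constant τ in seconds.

For H(s) = 1/(s + 1/τ), the pole is at -1/τ = -281, so τ = 1/281 = 0.0036 s.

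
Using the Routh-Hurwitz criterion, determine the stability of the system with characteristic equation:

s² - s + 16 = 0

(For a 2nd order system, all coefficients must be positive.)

Coefficients: 1, -1, 16. b=-1 not positive, so system is unstable.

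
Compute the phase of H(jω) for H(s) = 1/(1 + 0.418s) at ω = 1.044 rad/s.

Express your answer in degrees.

Phase = -arctan(ωτ) = -arctan(1.044 × 0.418) = -23.6°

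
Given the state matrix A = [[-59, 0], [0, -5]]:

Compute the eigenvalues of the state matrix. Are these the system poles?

For diagonal matrix, eigenvalues are diagonal entries: λ₁ = -59, λ₂ = -5. Eigenvalues of A = system poles.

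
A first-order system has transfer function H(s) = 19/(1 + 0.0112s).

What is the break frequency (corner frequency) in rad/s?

Corner frequency = 1/τ = 1/0.0112 = 89.286 rad/s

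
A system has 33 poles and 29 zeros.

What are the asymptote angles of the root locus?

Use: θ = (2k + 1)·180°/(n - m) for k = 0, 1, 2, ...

n - m = 33 - 29 = 4. Angles: θk = (2k + 1)·180°/4 = 45°, 135°, 225°, 315°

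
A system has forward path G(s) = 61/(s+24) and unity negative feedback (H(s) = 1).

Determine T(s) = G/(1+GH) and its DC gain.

T(s) = G/(1+GH) = [61/(s+24)] / [1 + 61/(s+24)] = 61/(s+24+61) = 61/(s+85). DC gain = 61/85 = 0.7176.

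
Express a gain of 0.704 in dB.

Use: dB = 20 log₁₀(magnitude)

dB = 20 log₁₀(0.704) = -3.0 dB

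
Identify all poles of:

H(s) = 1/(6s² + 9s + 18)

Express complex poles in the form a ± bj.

Discriminant = 9² - 4×6×18 = 81 - 432 = -351 < 0, so the poles are a complex conjugate pair s = (-9 ± j√351)/(2×6). Real part = -9/(2×6) = -9/12 = -0.75; imaginary part = ±√351/(2×6) ≈ 1.5612. Poles: s = -0.75 ± 1.5612j.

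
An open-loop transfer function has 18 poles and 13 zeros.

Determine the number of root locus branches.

Root locus has n branches where n = number of poles = 18.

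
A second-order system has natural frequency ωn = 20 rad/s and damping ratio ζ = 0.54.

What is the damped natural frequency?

ωd = ωn√(1 - ζ²) = 20√(1 - 0.54²) = 16.83 rad/s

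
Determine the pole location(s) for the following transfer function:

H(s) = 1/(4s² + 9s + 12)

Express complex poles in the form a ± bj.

Discriminant = 9² - 4×4×12 = 81 - 192 = -111 < 0, so the poles are a complex conjugate pair s = (-9 ± j√111)/(2×4). Real part = -9/(2×4) = -9/8 = -1.125; imaginary part = ±√111/(2×4) ≈ 1.3170. Poles: s = -1.125 ± 1.3170j.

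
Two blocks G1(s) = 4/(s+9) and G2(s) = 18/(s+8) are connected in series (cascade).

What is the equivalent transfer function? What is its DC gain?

Series: multiply transfer functions. G_eq = 4/(s+9) × 18/(s+8) = 72/((s+9)(s+8)). DC gain = 72/(9×8) = 1.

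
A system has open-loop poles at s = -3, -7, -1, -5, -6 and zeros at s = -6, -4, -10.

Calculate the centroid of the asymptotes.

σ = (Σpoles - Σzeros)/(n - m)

σ = (Σpoles - Σzeros)/(n - m) = (-22 - (-20))/(5 - 3) = -2/2 = -1.0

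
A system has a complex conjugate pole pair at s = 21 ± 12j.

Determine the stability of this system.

Real part of poles is 21 (> 0, right half-plane). Unstable.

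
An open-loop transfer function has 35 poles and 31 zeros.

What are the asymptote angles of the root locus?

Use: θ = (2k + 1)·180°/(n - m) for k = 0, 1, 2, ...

n - m = 35 - 31 = 4. Angles: θk = (2k + 1)·180°/4 = 45°, 135°, 225°, 315°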